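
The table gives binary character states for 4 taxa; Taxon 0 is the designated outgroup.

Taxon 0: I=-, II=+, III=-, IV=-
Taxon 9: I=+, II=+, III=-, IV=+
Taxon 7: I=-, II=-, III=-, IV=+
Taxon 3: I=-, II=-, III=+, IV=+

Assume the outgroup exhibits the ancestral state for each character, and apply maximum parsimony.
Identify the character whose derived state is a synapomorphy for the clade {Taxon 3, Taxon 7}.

Character polarity is set by the outgroup: the derived state is whichever differs from the outgroup's state, so for II the derived state is '-', and for the remaining characters it is '+'.
I: derived state '+' in Taxon 9 only — an autapomorphy, so it tells us nothing about relationships among taxa.
II: derived state '-' in Taxon 3 and Taxon 7 only — synapomorphy for {Taxon 3, Taxon 7}.
III (derived state '+') is unique to Taxon 3 (autapomorphy; uninformative for grouping).
IV (derived state '+') is shared by all ingroup taxa — unites the whole ingroup.
Most parsimonious ingroup topology: (Taxon 9,(Taxon 7,Taxon 3)).
The clade {Taxon 3, Taxon 7} is supported by II: its derived state '-' occurs in exactly those taxa and in no other taxon (including the outgroup).

II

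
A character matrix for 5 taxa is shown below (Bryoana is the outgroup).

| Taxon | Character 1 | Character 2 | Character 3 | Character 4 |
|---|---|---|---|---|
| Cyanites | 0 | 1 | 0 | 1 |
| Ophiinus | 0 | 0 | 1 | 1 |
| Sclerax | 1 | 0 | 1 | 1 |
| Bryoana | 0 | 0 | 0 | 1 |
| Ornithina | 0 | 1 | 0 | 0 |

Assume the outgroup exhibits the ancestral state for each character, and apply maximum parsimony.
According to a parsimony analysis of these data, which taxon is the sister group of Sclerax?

Ophiinus

Character polarity is set by the outgroup: the derived state is whichever differs from the outgroup's state, so for Character 4 the derived state is '0', and for the remaining characters it is '1'.
Character 1: derived state '1' in Sclerax only — an autapomorphy, so it tells us nothing about relationships among taxa.
Character 2: derived state '1' in Cyanites and Ornithina only — synapomorphy for {Cyanites, Ornithina}.
Character 3 (derived state '1') is shared by Ophiinus and Sclerax — a synapomorphy uniting that clade.
Character 4: derived state '0' in Ornithina only — an autapomorphy, so it tells us nothing about relationships among taxa.
Most parsimonious ingroup topology: ((Cyanites,Ornithina),(Ophiinus,Sclerax)).
Sclerax and Ophiinus form a cherry on this tree, so they are sister taxa.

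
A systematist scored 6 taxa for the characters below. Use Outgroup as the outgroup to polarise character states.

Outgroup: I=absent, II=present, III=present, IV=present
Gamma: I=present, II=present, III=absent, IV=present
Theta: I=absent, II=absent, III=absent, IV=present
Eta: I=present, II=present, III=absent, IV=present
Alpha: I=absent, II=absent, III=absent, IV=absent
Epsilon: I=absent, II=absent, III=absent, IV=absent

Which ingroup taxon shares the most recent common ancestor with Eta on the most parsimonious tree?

Character polarity is set by the outgroup: the derived state is whichever differs from the outgroup's state, so for II, III, IV the derived state is 'absent', and for the remaining characters it is 'present'.
I: derived state 'present' in Eta and Gamma only — synapomorphy for {Eta, Gamma}.
II (derived state 'absent') is shared by Alpha, Epsilon, and Theta — a synapomorphy uniting that clade.
All ingroup taxa share the derived state 'absent' for III; it defines the ingroup but does not resolve relationships within it.
IV: derived state 'absent' in Alpha and Epsilon only — synapomorphy for {Alpha, Epsilon}.
Most parsimonious ingroup topology: ((Gamma,Eta),(Theta,(Alpha,Epsilon))).
Eta and Gamma form a cherry on this tree, so they are sister taxa.

Gamma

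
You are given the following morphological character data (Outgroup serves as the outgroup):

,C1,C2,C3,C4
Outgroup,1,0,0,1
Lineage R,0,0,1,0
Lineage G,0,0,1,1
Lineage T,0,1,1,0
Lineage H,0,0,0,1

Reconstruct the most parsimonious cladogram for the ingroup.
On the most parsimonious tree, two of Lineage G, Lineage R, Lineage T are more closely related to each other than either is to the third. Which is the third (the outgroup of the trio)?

Lineage G

Character polarity is set by the outgroup: the derived state is whichever differs from the outgroup's state, so for C1, C4 the derived state is '0', and for the remaining characters it is '1'.
C1 (derived state '0') is shared by all ingroup taxa — unites the whole ingroup.
C2: derived state '1' in Lineage T only — an autapomorphy, so it tells us nothing about relationships among taxa.
C3 (derived state '1') is shared by Lineage G, Lineage R, and Lineage T — a synapomorphy uniting that clade.
Only Lineage R and Lineage T show the derived state '0' for C4, supporting them as a clade.
Most parsimonious ingroup topology: (((Lineage R,Lineage T),Lineage G),Lineage H).
Lineage T and Lineage R share a more recent common ancestor with each other than either does with Lineage G, so Lineage G is the least closely related of the three.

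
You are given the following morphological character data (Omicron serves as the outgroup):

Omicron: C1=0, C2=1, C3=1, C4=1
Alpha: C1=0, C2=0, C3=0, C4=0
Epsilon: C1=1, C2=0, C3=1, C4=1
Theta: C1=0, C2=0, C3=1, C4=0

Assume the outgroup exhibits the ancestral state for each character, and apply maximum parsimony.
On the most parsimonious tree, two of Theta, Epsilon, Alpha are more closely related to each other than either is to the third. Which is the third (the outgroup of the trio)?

Epsilon

Character polarity is set by the outgroup: the derived state is whichever differs from the outgroup's state, so for C2, C3, C4 the derived state is '0', and for the remaining characters it is '1'.
C1: derived state '1' in Epsilon only — an autapomorphy, so it tells us nothing about relationships among taxa.
All ingroup taxa share the derived state '0' for C2; it defines the ingroup but does not resolve relationships within it.
C3 (derived state '0') is unique to Alpha (autapomorphy; uninformative for grouping).
C4 (derived state '0') is shared by Alpha and Theta — a synapomorphy uniting that clade.
Most parsimonious ingroup topology: ((Alpha,Theta),Epsilon).
Theta and Alpha share a more recent common ancestor with each other than either does with Epsilon, so Epsilon is the least closely related of the three.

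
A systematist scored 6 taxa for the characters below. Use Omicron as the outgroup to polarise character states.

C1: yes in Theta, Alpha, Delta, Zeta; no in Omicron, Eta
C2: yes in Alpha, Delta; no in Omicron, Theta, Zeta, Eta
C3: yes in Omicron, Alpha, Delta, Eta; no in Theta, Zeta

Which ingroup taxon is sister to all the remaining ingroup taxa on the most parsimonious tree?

Character polarity is set by the outgroup: the derived state is whichever differs from the outgroup's state, so for C3 the derived state is 'no', and for the remaining characters it is 'yes'.
C1: derived state 'yes' in Alpha, Delta, Theta, and Zeta only — synapomorphy for {Alpha, Delta, Theta, Zeta}.
C2 (derived state 'yes') is shared by Alpha and Delta — a synapomorphy uniting that clade.
C3 (derived state 'no') is shared by Theta and Zeta — a synapomorphy uniting that clade.
Most parsimonious ingroup topology: (((Theta,Zeta),(Alpha,Delta)),Eta).
Eta is sister to the clade containing all other ingroup taxa, so it is the earliest-diverging (most basal) ingroup lineage.

Eta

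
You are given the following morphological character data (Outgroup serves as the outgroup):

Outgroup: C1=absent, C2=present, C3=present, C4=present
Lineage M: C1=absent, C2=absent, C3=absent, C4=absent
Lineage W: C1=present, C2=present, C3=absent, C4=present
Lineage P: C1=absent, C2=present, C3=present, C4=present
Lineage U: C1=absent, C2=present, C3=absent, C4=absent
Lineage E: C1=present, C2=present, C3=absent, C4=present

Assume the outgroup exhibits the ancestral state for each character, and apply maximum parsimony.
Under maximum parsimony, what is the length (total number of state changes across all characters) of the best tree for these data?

Character polarity is set by the outgroup: the derived state is whichever differs from the outgroup's state, so for C2, C3, C4 the derived state is 'absent', and for the remaining characters it is 'present'.
C1 (derived state 'present') is shared by Lineage E and Lineage W — a synapomorphy uniting that clade.
C2: derived state 'absent' in Lineage M only — an autapomorphy, so it tells us nothing about relationships among taxa.
C3: derived state 'absent' in Lineage E, Lineage M, Lineage U, and Lineage W only — synapomorphy for {Lineage E, Lineage M, Lineage U, Lineage W}.
Only Lineage M and Lineage U show the derived state 'absent' for C4, supporting them as a clade.
Most parsimonious ingroup topology: (((Lineage M,Lineage U),(Lineage W,Lineage E)),Lineage P).
Changes per character on this tree: C1: 1; C2: 1; C3: 1; C4: 1.
Total = 4.

4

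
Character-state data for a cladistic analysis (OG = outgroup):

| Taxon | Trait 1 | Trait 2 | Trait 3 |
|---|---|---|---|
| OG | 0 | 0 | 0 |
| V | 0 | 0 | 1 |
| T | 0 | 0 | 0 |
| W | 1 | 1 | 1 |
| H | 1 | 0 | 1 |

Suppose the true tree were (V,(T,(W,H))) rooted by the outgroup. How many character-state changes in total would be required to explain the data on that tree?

4

Map each character onto (V,(T,(W,H))) (rooted by OG) and count the minimum state changes it requires (Fitch parsimony):
Trait 1: 1; Trait 2: 1; Trait 3: 2.
Total tree length = 4.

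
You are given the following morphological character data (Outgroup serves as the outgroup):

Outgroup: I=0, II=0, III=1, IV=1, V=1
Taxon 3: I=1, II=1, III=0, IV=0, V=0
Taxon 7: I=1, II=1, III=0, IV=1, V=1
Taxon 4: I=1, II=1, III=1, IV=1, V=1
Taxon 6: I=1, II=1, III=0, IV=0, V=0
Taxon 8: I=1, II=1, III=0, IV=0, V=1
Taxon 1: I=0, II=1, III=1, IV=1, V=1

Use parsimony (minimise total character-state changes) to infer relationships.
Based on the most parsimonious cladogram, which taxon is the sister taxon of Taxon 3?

Taxon 6

Character polarity is set by the outgroup: the derived state is whichever differs from the outgroup's state, so for III, IV, V the derived state is '0', and for the remaining characters it is '1'.
I (derived state '1') is shared by Taxon 3, Taxon 4, Taxon 6, Taxon 7, and Taxon 8 — a synapomorphy uniting that clade.
II (derived state '1') is shared by all ingroup taxa — unites the whole ingroup.
III (derived state '0') is shared by Taxon 3, Taxon 6, Taxon 7, and Taxon 8 — a synapomorphy uniting that clade.
Only Taxon 3, Taxon 6, and Taxon 8 show the derived state '0' for IV, supporting them as a clade.
Only Taxon 3 and Taxon 6 show the derived state '0' for V, supporting them as a clade.
Most parsimonious ingroup topology: (((((Taxon 3,Taxon 6),Taxon 8),Taxon 7),Taxon 4),Taxon 1).
Taxon 3 and Taxon 6 form a cherry on this tree, so they are sister taxa.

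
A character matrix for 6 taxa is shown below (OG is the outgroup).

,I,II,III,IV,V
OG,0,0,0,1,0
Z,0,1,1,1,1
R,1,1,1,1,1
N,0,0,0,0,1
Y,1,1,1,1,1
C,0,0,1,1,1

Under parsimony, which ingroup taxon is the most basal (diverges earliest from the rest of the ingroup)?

N

Character polarity is set by the outgroup: the derived state is whichever differs from the outgroup's state, so for IV the derived state is '0', and for the remaining characters it is '1'.
I (derived state '1') is shared by R and Y — a synapomorphy uniting that clade.
Only R, Y, and Z show the derived state '1' for II, supporting them as a clade.
Only C, R, Y, and Z show the derived state '1' for III, supporting them as a clade.
IV (derived state '0') is unique to N (autapomorphy; uninformative for grouping).
All ingroup taxa share the derived state '1' for V; it defines the ingroup but does not resolve relationships within it.
Most parsimonious ingroup topology: (((Z,(R,Y)),C),N).
N is sister to the clade containing all other ingroup taxa, so it is the earliest-diverging (most basal) ingroup lineage.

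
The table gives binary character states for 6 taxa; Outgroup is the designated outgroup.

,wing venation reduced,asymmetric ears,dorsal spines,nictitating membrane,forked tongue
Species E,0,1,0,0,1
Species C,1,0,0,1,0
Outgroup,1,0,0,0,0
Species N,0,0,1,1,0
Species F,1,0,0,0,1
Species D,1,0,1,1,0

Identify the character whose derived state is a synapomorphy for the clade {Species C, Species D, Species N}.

nictitating membrane

Character polarity is set by the outgroup: the derived state is whichever differs from the outgroup's state, so for wing venation reduced the derived state is '0', and for the remaining characters it is '1'.
wing venation reduced (state '0') occurs in Species E and Species N but conflicts with the nesting implied by the other characters — most parsimoniously interpreted as homoplasy.
asymmetric ears: derived state '1' in Species E only — an autapomorphy, so it tells us nothing about relationships among taxa.
dorsal spines: derived state '1' in Species D and Species N only — synapomorphy for {Species D, Species N}.
nictitating membrane: derived state '1' in Species C, Species D, and Species N only — synapomorphy for {Species C, Species D, Species N}.
forked tongue (derived state '1') is shared by Species E and Species F — a synapomorphy uniting that clade.
Most parsimonious ingroup topology: ((Species E,Species F),(Species C,(Species D,Species N))).
The clade {Species C, Species D, Species N} is supported by nictitating membrane: its derived state '1' occurs in exactly those taxa and in no other taxon (including the outgroup).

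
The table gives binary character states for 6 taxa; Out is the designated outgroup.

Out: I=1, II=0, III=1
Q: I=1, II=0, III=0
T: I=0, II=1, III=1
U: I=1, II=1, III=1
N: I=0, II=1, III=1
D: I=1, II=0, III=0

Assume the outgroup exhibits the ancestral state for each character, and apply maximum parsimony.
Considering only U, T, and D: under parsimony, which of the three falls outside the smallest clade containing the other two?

D

Character polarity is set by the outgroup: the derived state is whichever differs from the outgroup's state, so for I, III the derived state is '0', and for the remaining characters it is '1'.
Only N and T show the derived state '0' for I, supporting them as a clade.
II (derived state '1') is shared by N, T, and U — a synapomorphy uniting that clade.
III: derived state '0' in D and Q only — synapomorphy for {D, Q}.
Most parsimonious ingroup topology: ((Q,D),((T,N),U)).
U and T share a more recent common ancestor with each other than either does with D, so D is the least closely related of the three.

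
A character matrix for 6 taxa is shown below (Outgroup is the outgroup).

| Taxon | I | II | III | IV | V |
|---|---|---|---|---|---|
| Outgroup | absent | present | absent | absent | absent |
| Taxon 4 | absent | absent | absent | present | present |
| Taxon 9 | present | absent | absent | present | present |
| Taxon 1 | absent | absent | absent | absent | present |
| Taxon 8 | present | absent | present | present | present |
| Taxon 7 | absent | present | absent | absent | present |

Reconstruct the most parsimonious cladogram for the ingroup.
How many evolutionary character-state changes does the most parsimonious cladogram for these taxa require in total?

Character polarity is set by the outgroup: the derived state is whichever differs from the outgroup's state, so for II the derived state is 'absent', and for the remaining characters it is 'present'.
I: derived state 'present' in Taxon 8 and Taxon 9 only — synapomorphy for {Taxon 8, Taxon 9}.
Only Taxon 1, Taxon 4, Taxon 8, and Taxon 9 show the derived state 'absent' for II, supporting them as a clade.
III: derived state 'present' in Taxon 8 only — an autapomorphy, so it tells us nothing about relationships among taxa.
IV (derived state 'present') is shared by Taxon 4, Taxon 8, and Taxon 9 — a synapomorphy uniting that clade.
V (derived state 'present') is shared by all ingroup taxa — unites the whole ingroup.
Most parsimonious ingroup topology: (((Taxon 4,(Taxon 9,Taxon 8)),Taxon 1),Taxon 7).
Changes per character on this tree: I: 1; II: 1; III: 1; IV: 1; V: 1.
Total = 5.

5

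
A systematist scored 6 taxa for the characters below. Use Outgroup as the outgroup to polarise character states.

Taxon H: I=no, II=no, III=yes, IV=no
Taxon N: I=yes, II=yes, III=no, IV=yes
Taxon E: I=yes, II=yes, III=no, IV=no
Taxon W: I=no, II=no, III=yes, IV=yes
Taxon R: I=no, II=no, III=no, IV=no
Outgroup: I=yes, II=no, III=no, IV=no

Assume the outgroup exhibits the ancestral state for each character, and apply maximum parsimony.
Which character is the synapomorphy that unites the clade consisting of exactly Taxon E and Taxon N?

Character polarity is set by the outgroup: the derived state is whichever differs from the outgroup's state, so for I the derived state is 'no', and for the remaining characters it is 'yes'.
I: derived state 'no' in Taxon H, Taxon R, and Taxon W only — synapomorphy for {Taxon H, Taxon R, Taxon W}.
II: derived state 'yes' in Taxon E and Taxon N only — synapomorphy for {Taxon E, Taxon N}.
III (derived state 'yes') is shared by Taxon H and Taxon W — a synapomorphy uniting that clade.
IV (state 'yes') occurs in Taxon N and Taxon W but conflicts with the nesting implied by the other characters — most parsimoniously interpreted as homoplasy.
Most parsimonious ingroup topology: ((Taxon R,(Taxon H,Taxon W)),(Taxon N,Taxon E)).
The clade {Taxon E, Taxon N} is supported by II: its derived state 'yes' occurs in exactly those taxa and in no other taxon (including the outgroup).

II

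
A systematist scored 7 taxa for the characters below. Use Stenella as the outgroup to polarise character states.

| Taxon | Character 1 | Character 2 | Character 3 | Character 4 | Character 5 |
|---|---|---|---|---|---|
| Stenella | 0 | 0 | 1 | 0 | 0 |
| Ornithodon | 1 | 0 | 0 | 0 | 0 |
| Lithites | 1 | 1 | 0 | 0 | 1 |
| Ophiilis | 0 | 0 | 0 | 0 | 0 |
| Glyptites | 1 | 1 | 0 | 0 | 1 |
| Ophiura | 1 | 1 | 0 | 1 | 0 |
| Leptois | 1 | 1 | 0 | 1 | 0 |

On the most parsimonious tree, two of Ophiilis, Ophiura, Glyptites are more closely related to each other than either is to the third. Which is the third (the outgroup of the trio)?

Character polarity is set by the outgroup: the derived state is whichever differs from the outgroup's state, so for Character 3 the derived state is '0', and for the remaining characters it is '1'.
Character 1: derived state '1' in Glyptites, Leptois, Lithites, Ophiura, and Ornithodon only — synapomorphy for {Glyptites, Leptois, Lithites, Ophiura, Ornithodon}.
Only Glyptites, Leptois, Lithites, and Ophiura show the derived state '1' for Character 2, supporting them as a clade.
All ingroup taxa share the derived state '0' for Character 3; it defines the ingroup but does not resolve relationships within it.
Character 4: derived state '1' in Leptois and Ophiura only — synapomorphy for {Leptois, Ophiura}.
Character 5 (derived state '1') is shared by Glyptites and Lithites — a synapomorphy uniting that clade.
Most parsimonious ingroup topology: ((Ornithodon,((Lithites,Glyptites),(Ophiura,Leptois))),Ophiilis).
Glyptites and Ophiura share a more recent common ancestor with each other than either does with Ophiilis, so Ophiilis is the least closely related of the three.

Ophiilis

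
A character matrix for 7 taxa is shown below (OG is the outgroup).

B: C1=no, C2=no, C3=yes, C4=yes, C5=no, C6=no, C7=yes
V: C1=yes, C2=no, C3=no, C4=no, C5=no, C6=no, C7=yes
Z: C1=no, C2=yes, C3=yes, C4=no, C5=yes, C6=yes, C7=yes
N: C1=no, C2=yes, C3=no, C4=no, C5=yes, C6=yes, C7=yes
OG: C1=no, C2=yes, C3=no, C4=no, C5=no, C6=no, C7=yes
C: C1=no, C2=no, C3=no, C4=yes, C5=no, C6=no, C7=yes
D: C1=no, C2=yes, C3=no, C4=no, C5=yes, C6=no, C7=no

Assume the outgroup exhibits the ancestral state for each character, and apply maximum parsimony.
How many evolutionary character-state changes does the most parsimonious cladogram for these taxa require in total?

8

Character polarity is set by the outgroup: the derived state is whichever differs from the outgroup's state, so for C2, C7 the derived state is 'no', and for the remaining characters it is 'yes'.
C1 (derived state 'yes') is unique to V (autapomorphy; uninformative for grouping).
C2 (derived state 'no') is shared by B, C, and V — a synapomorphy uniting that clade.
C3 (state 'yes') occurs in B and Z but conflicts with the nesting implied by the other characters — most parsimoniously interpreted as homoplasy.
Only B and C show the derived state 'yes' for C4, supporting them as a clade.
C5 (derived state 'yes') is shared by D, N, and Z — a synapomorphy uniting that clade.
C6 (derived state 'yes') is shared by N and Z — a synapomorphy uniting that clade.
C7: derived state 'no' in D only — an autapomorphy, so it tells us nothing about relationships among taxa.
Most parsimonious ingroup topology: ((D,(Z,N)),((B,C),V)).
Changes per character on this tree: C1: 1; C2: 1; C3: 2; C4: 1; C5: 1; C6: 1; C7: 1.
Total = 8.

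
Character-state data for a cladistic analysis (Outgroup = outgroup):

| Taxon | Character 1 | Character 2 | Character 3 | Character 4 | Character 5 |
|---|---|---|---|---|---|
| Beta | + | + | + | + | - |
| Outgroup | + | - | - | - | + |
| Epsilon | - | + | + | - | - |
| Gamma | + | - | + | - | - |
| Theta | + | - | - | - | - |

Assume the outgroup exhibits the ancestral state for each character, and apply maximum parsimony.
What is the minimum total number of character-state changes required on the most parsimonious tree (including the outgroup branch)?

5

Character polarity is set by the outgroup: the derived state is whichever differs from the outgroup's state, so for Character 1, Character 5 the derived state is '-', and for the remaining characters it is '+'.
Character 1: derived state '-' in Epsilon only — an autapomorphy, so it tells us nothing about relationships among taxa.
Character 2 (derived state '+') is shared by Beta and Epsilon — a synapomorphy uniting that clade.
Character 3 (derived state '+') is shared by Beta, Epsilon, and Gamma — a synapomorphy uniting that clade.
Character 4 (derived state '+') is unique to Beta (autapomorphy; uninformative for grouping).
Character 5 (derived state '-') is shared by all ingroup taxa — unites the whole ingroup.
Most parsimonious ingroup topology: (Theta,((Epsilon,Beta),Gamma)).
Changes per character on this tree: Character 1: 1; Character 2: 1; Character 3: 1; Character 4: 1; Character 5: 1.
Total = 5.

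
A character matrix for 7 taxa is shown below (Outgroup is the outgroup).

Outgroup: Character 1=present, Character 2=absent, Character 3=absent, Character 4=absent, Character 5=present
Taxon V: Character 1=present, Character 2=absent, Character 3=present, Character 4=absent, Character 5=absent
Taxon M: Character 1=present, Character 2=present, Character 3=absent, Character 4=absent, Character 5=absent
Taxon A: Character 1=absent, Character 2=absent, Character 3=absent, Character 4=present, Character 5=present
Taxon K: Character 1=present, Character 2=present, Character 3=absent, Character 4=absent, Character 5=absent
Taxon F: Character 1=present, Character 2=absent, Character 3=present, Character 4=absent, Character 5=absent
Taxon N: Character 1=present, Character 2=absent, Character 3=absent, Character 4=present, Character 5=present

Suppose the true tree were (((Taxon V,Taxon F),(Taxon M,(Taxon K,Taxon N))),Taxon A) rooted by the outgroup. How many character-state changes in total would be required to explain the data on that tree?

8

Map each character onto (((Taxon V,Taxon F),(Taxon M,(Taxon K,Taxon N))),Taxon A) (rooted by Outgroup) and count the minimum state changes it requires (Fitch parsimony):
Character 1: 1; Character 2: 2; Character 3: 1; Character 4: 2; Character 5: 2.
Total tree length = 8.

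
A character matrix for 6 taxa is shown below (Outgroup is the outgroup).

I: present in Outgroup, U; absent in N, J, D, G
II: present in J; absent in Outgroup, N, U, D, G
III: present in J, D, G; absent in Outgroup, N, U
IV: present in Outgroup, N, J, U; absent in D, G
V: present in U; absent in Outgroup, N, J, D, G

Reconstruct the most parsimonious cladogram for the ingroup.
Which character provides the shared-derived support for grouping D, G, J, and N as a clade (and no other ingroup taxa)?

I

Character polarity is set by the outgroup: the derived state is whichever differs from the outgroup's state, so for I, IV the derived state is 'absent', and for the remaining characters it is 'present'.
I (derived state 'absent') is shared by D, G, J, and N — a synapomorphy uniting that clade.
II (derived state 'present') is unique to J (autapomorphy; uninformative for grouping).
III (derived state 'present') is shared by D, G, and J — a synapomorphy uniting that clade.
Only D and G show the derived state 'absent' for IV, supporting them as a clade.
V (derived state 'present') is unique to U (autapomorphy; uninformative for grouping).
Most parsimonious ingroup topology: (((J,(D,G)),N),U).
The clade {D, G, J, N} is supported by I: its derived state 'absent' occurs in exactly those taxa and in no other taxon (including the outgroup).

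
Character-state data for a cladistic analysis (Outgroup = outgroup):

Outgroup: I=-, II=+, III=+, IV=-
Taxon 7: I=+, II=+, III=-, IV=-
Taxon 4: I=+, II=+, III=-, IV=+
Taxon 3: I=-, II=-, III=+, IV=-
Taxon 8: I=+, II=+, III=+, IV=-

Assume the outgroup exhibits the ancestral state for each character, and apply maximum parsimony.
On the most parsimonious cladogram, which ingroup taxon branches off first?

Taxon 3

Character polarity is set by the outgroup: the derived state is whichever differs from the outgroup's state, so for II, III the derived state is '-', and for the remaining characters it is '+'.
I: derived state '+' in Taxon 4, Taxon 7, and Taxon 8 only — synapomorphy for {Taxon 4, Taxon 7, Taxon 8}.
II: derived state '-' in Taxon 3 only — an autapomorphy, so it tells us nothing about relationships among taxa.
III (derived state '-') is shared by Taxon 4 and Taxon 7 — a synapomorphy uniting that clade.
IV (derived state '+') is unique to Taxon 4 (autapomorphy; uninformative for grouping).
Most parsimonious ingroup topology: (((Taxon 7,Taxon 4),Taxon 8),Taxon 3).
Taxon 3 is sister to the clade containing all other ingroup taxa, so it is the earliest-diverging (most basal) ingroup lineage.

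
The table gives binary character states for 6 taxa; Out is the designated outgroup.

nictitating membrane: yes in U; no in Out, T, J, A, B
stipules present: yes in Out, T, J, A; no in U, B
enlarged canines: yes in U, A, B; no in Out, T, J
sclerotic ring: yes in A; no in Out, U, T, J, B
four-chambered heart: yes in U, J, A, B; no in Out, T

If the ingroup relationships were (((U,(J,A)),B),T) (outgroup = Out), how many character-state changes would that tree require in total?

Map each character onto (((U,(J,A)),B),T) (rooted by Out) and count the minimum state changes it requires (Fitch parsimony):
nictitating membrane: 1; stipules present: 2; enlarged canines: 2; sclerotic ring: 1; four-chambered heart: 1.
Total tree length = 7.

7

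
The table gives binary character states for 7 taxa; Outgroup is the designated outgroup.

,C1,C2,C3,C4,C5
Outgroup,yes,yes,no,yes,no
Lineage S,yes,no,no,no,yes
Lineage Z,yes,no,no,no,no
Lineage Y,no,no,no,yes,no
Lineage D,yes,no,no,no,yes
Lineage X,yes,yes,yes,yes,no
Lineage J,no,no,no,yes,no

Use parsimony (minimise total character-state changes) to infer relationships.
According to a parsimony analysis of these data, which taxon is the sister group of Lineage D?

Character polarity is set by the outgroup: the derived state is whichever differs from the outgroup's state, so for C1, C2, C4 the derived state is 'no', and for the remaining characters it is 'yes'.
C1: derived state 'no' in Lineage J and Lineage Y only — synapomorphy for {Lineage J, Lineage Y}.
C2: derived state 'no' in Lineage D, Lineage J, Lineage S, Lineage Y, and Lineage Z only — synapomorphy for {Lineage D, Lineage J, Lineage S, Lineage Y, Lineage Z}.
C3 (derived state 'yes') is unique to Lineage X (autapomorphy; uninformative for grouping).
C4 (derived state 'no') is shared by Lineage D, Lineage S, and Lineage Z — a synapomorphy uniting that clade.
C5: derived state 'yes' in Lineage D and Lineage S only — synapomorphy for {Lineage D, Lineage S}.
Most parsimonious ingroup topology: ((((Lineage S,Lineage D),Lineage Z),(Lineage Y,Lineage J)),Lineage X).
Lineage D and Lineage S form a cherry on this tree, so they are sister taxa.

Lineage S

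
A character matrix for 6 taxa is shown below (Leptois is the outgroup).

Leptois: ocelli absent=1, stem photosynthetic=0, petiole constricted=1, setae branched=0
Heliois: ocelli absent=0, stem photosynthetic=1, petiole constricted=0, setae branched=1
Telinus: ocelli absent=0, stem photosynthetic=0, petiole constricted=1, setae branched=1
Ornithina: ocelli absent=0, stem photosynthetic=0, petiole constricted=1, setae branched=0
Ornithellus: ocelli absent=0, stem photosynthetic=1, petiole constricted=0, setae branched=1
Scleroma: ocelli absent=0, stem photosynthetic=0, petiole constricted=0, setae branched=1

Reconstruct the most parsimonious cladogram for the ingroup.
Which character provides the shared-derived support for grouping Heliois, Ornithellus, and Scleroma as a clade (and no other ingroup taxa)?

Character polarity is set by the outgroup: the derived state is whichever differs from the outgroup's state, so for ocelli absent, petiole constricted the derived state is '0', and for the remaining characters it is '1'.
All ingroup taxa share the derived state '0' for ocelli absent; it defines the ingroup but does not resolve relationships within it.
Only Heliois and Ornithellus show the derived state '1' for stem photosynthetic, supporting them as a clade.
petiole constricted (derived state '0') is shared by Heliois, Ornithellus, and Scleroma — a synapomorphy uniting that clade.
setae branched: derived state '1' in Heliois, Ornithellus, Scleroma, and Telinus only — synapomorphy for {Heliois, Ornithellus, Scleroma, Telinus}.
Most parsimonious ingroup topology: ((((Heliois,Ornithellus),Scleroma),Telinus),Ornithina).
The clade {Heliois, Ornithellus, Scleroma} is supported by petiole constricted: its derived state '0' occurs in exactly those taxa and in no other taxon (including the outgroup).

petiole constricted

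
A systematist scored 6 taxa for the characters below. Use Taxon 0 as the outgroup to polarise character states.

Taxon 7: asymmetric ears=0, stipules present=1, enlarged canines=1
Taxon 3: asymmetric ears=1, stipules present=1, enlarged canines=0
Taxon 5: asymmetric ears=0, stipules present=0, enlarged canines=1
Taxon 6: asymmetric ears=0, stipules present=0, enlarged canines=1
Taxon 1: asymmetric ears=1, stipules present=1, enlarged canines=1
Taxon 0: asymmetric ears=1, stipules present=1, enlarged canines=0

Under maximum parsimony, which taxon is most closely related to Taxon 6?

Character polarity is set by the outgroup: the derived state is whichever differs from the outgroup's state, so for asymmetric ears, stipules present the derived state is '0', and for the remaining characters it is '1'.
asymmetric ears: derived state '0' in Taxon 5, Taxon 6, and Taxon 7 only — synapomorphy for {Taxon 5, Taxon 6, Taxon 7}.
stipules present (derived state '0') is shared by Taxon 5 and Taxon 6 — a synapomorphy uniting that clade.
enlarged canines: derived state '1' in Taxon 1, Taxon 5, Taxon 6, and Taxon 7 only — synapomorphy for {Taxon 1, Taxon 5, Taxon 6, Taxon 7}.
Most parsimonious ingroup topology: ((((Taxon 6,Taxon 5),Taxon 7),Taxon 1),Taxon 3).
Taxon 6 and Taxon 5 form a cherry on this tree, so they are sister taxa.

Taxon 5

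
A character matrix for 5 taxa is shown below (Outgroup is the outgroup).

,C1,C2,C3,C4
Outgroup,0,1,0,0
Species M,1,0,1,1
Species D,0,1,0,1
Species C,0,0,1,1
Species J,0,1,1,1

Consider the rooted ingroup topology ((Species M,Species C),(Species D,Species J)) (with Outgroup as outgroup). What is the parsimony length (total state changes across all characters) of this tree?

Map each character onto ((Species M,Species C),(Species D,Species J)) (rooted by Outgroup) and count the minimum state changes it requires (Fitch parsimony):
C1: 1; C2: 1; C3: 2; C4: 1.
Total tree length = 5.

5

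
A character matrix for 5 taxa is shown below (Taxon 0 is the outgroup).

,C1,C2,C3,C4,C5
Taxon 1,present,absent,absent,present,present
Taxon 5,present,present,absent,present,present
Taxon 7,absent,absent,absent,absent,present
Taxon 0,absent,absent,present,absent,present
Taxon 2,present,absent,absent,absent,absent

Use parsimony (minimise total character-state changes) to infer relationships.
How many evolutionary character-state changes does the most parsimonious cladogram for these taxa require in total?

Character polarity is set by the outgroup: the derived state is whichever differs from the outgroup's state, so for C3, C5 the derived state is 'absent', and for the remaining characters it is 'present'.
C1: derived state 'present' in Taxon 1, Taxon 2, and Taxon 5 only — synapomorphy for {Taxon 1, Taxon 2, Taxon 5}.
C2 (derived state 'present') is unique to Taxon 5 (autapomorphy; uninformative for grouping).
C3 (derived state 'absent') is shared by all ingroup taxa — unites the whole ingroup.
C4 (derived state 'present') is shared by Taxon 1 and Taxon 5 — a synapomorphy uniting that clade.
C5 (derived state 'absent') is unique to Taxon 2 (autapomorphy; uninformative for grouping).
Most parsimonious ingroup topology: (((Taxon 5,Taxon 1),Taxon 2),Taxon 7).
Changes per character on this tree: C1: 1; C2: 1; C3: 1; C4: 1; C5: 1.
Total = 5.

5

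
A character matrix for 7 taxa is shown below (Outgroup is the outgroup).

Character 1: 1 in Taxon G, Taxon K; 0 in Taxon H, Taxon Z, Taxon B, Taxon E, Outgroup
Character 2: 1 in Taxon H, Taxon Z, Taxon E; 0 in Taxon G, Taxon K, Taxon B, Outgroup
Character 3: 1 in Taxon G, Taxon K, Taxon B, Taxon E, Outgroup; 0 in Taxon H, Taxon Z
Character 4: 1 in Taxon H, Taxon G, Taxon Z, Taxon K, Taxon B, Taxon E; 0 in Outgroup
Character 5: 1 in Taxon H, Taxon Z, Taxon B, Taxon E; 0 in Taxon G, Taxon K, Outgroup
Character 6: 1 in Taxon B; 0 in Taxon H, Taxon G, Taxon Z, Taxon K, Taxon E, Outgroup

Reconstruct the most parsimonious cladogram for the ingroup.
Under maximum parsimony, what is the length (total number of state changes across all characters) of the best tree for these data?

Character polarity is set by the outgroup: the derived state is whichever differs from the outgroup's state, so for Character 3 the derived state is '0', and for the remaining characters it is '1'.
Character 1: derived state '1' in Taxon G and Taxon K only — synapomorphy for {Taxon G, Taxon K}.
Only Taxon E, Taxon H, and Taxon Z show the derived state '1' for Character 2, supporting them as a clade.
Character 3 (derived state '0') is shared by Taxon H and Taxon Z — a synapomorphy uniting that clade.
All ingroup taxa share the derived state '1' for Character 4; it defines the ingroup but does not resolve relationships within it.
Character 5: derived state '1' in Taxon B, Taxon E, Taxon H, and Taxon Z only — synapomorphy for {Taxon B, Taxon E, Taxon H, Taxon Z}.
Character 6 (derived state '1') is unique to Taxon B (autapomorphy; uninformative for grouping).
Most parsimonious ingroup topology: ((Taxon B,((Taxon Z,Taxon H),Taxon E)),(Taxon G,Taxon K)).
Changes per character on this tree: Character 1: 1; Character 2: 1; Character 3: 1; Character 4: 1; Character 5: 1; Character 6: 1.
Total = 6.

6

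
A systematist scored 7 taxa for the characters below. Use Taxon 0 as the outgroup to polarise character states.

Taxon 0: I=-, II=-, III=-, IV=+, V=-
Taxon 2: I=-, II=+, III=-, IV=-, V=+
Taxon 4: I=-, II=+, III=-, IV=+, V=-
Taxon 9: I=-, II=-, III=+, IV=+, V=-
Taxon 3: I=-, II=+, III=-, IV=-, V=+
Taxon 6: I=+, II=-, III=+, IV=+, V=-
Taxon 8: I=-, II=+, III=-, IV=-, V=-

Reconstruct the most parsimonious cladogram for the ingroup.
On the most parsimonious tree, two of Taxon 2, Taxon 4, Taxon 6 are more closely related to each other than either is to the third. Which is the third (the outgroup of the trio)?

Character polarity is set by the outgroup: the derived state is whichever differs from the outgroup's state, so for IV the derived state is '-', and for the remaining characters it is '+'.
I (derived state '+') is unique to Taxon 6 (autapomorphy; uninformative for grouping).
Only Taxon 2, Taxon 3, Taxon 4, and Taxon 8 show the derived state '+' for II, supporting them as a clade.
III (derived state '+') is shared by Taxon 6 and Taxon 9 — a synapomorphy uniting that clade.
IV: derived state '-' in Taxon 2, Taxon 3, and Taxon 8 only — synapomorphy for {Taxon 2, Taxon 3, Taxon 8}.
Only Taxon 2 and Taxon 3 show the derived state '+' for V, supporting them as a clade.
Most parsimonious ingroup topology: ((((Taxon 2,Taxon 3),Taxon 8),Taxon 4),(Taxon 9,Taxon 6)).
Taxon 2 and Taxon 4 share a more recent common ancestor with each other than either does with Taxon 6, so Taxon 6 is the least closely related of the three.

Taxon 6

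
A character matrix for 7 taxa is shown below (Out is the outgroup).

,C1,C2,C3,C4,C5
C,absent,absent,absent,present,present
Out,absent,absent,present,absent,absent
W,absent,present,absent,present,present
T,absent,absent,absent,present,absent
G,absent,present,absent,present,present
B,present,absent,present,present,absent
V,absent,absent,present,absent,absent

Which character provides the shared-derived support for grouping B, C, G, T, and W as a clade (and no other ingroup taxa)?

Character polarity is set by the outgroup: the derived state is whichever differs from the outgroup's state, so for C3 the derived state is 'absent', and for the remaining characters it is 'present'.
C1: derived state 'present' in B only — an autapomorphy, so it tells us nothing about relationships among taxa.
Only G and W show the derived state 'present' for C2, supporting them as a clade.
C3 (derived state 'absent') is shared by C, G, T, and W — a synapomorphy uniting that clade.
C4: derived state 'present' in B, C, G, T, and W only — synapomorphy for {B, C, G, T, W}.
C5: derived state 'present' in C, G, and W only — synapomorphy for {C, G, W}.
Most parsimonious ingroup topology: (((((W,G),C),T),B),V).
The clade {B, C, G, T, W} is supported by C4: its derived state 'present' occurs in exactly those taxa and in no other taxon (including the outgroup).

C4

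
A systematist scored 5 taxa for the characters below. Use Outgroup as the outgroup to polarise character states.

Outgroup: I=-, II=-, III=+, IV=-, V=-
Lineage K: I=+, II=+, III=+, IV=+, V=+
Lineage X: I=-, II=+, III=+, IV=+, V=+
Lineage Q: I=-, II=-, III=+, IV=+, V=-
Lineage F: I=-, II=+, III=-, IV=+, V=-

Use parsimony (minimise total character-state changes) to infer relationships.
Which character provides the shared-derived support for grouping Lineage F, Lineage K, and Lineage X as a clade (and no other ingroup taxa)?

II

Character polarity is set by the outgroup: the derived state is whichever differs from the outgroup's state, so for III the derived state is '-', and for the remaining characters it is '+'.
I: derived state '+' in Lineage K only — an autapomorphy, so it tells us nothing about relationships among taxa.
II (derived state '+') is shared by Lineage F, Lineage K, and Lineage X — a synapomorphy uniting that clade.
III: derived state '-' in Lineage F only — an autapomorphy, so it tells us nothing about relationships among taxa.
IV (derived state '+') is shared by all ingroup taxa — unites the whole ingroup.
V (derived state '+') is shared by Lineage K and Lineage X — a synapomorphy uniting that clade.
Most parsimonious ingroup topology: (((Lineage K,Lineage X),Lineage F),Lineage Q).
The clade {Lineage F, Lineage K, Lineage X} is supported by II: its derived state '+' occurs in exactly those taxa and in no other taxon (including the outgroup).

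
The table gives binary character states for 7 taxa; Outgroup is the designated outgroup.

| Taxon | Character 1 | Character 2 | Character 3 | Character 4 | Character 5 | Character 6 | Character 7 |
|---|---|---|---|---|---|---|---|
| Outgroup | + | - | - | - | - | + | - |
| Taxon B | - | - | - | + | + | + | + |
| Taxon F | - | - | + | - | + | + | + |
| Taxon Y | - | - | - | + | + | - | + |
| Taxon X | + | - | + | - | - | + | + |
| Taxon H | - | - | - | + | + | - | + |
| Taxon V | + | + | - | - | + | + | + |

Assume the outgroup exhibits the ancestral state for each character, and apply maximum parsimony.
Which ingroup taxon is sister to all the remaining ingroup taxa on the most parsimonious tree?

Taxon X

Character polarity is set by the outgroup: the derived state is whichever differs from the outgroup's state, so for Character 1, Character 6 the derived state is '-', and for the remaining characters it is '+'.
Only Taxon B, Taxon F, Taxon H, and Taxon Y show the derived state '-' for Character 1, supporting them as a clade.
Character 2: derived state '+' in Taxon V only — an autapomorphy, so it tells us nothing about relationships among taxa.
Character 3 (state '+') occurs in Taxon F and Taxon X but conflicts with the nesting implied by the other characters — most parsimoniously interpreted as homoplasy.
Only Taxon B, Taxon H, and Taxon Y show the derived state '+' for Character 4, supporting them as a clade.
Character 5: derived state '+' in Taxon B, Taxon F, Taxon H, Taxon V, and Taxon Y only — synapomorphy for {Taxon B, Taxon F, Taxon H, Taxon V, Taxon Y}.
Character 6: derived state '-' in Taxon H and Taxon Y only — synapomorphy for {Taxon H, Taxon Y}.
Character 7 (derived state '+') is shared by all ingroup taxa — unites the whole ingroup.
Most parsimonious ingroup topology: ((((Taxon B,(Taxon Y,Taxon H)),Taxon F),Taxon V),Taxon X).
Taxon X is sister to the clade containing all other ingroup taxa, so it is the earliest-diverging (most basal) ingroup lineage.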